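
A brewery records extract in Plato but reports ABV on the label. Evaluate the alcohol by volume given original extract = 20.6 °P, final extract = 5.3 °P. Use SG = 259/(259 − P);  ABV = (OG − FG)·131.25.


OG = 259/(259 − 20.6) = 1.0864
FG = 259/(259 − 5.3) = 1.0209
ABV = (1.0864 − 1.0209)·131.25

8.5993 % ABV


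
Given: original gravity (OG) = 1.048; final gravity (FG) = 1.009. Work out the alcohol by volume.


ABV = (OG − FG) · 131.25
ABV = (1.048 − 1.009) · 131.25

5.1188 % ABV


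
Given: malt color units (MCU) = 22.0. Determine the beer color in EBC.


SRM = 1.4922·MCU^0.6859;  EBC = SRM·1.97
SRM = 1.4922·22.0^0.6859 = 12.4335
EBC = 12.4335·1.97

24.4941 EBC


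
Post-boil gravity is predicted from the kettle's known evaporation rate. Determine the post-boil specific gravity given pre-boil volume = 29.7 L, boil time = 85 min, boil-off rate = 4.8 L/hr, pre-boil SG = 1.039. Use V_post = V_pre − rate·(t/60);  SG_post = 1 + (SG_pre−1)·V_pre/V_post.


V_post = 29.7 − 4.8·(85/60) = 22.9000
SG_post = 1 + (1.039 − 1)·29.7/22.9000

1.0506


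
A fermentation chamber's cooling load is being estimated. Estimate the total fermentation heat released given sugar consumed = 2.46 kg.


Q = m_sugar · 590 kJ/kg
Q = 2.46 · 590

1451.4000 kJ


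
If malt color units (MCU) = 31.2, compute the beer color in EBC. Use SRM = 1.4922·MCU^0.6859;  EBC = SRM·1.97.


SRM = 1.4922·31.2^0.6859 = 15.8004
EBC = 15.8004·1.97

31.1268 EBC


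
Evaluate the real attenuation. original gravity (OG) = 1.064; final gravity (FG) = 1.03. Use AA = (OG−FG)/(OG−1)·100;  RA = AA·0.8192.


AA = (1.064 − 1.03)/(1.064 − 1)·100 = 53.1250
RA = 53.1250·0.8192

43.5200 %


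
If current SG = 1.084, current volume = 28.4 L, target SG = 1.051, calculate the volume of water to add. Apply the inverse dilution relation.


V_water = V·((SG_curr − 1)/(SG_target − 1) − 1)
V_water = 28.4·((1.084 − 1)/(1.051 − 1) − 1)

18.3765 L


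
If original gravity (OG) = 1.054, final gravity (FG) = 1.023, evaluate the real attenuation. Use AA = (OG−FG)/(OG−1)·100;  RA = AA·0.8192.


AA = (1.054 − 1.023)/(1.054 − 1)·100 = 57.4074
RA = 57.4074·0.8192

47.0281 %


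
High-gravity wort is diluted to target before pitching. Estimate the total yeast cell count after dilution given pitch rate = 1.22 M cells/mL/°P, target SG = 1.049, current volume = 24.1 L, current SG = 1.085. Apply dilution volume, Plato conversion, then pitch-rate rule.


V_w = V·((SG_c−1)/(SG_t−1)−1);  °P = 259 − 259/SG_t;  cells = rate·(V+V_w)·°P
V_w = 24.1·((1.085−1)/(1.049−1)−1) = 17.7061
V_final = 24.1 + 17.7061 = 41.8061
°P = 259 − 259/1.049 = 12.0982
cells = 1.22·41.8061·12.0982

617.0496 billion cells


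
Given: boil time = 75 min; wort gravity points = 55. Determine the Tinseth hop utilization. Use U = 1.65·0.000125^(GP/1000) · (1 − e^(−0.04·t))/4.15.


bigness = 1.65·0.000125^(55/1000) = 1.0065
boil_factor = (1 − e^(−0.04·75))/4.15 = 0.2290
U = 1.0065 · 0.2290

0.2305


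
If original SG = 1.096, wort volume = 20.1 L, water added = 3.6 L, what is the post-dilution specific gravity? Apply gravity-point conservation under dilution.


SG_new = 1 + (SG_old − 1)·V_old/(V_old + V_water)
pts = (1.096 − 1)·1000·20.1/(20.1 + 3.6) = 81.4177
SG_new = 1 + 81.4177/1000

1.0814


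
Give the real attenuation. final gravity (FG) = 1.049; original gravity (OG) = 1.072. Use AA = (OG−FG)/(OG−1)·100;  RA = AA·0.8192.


AA = (1.072 − 1.049)/(1.072 − 1)·100 = 31.9444
RA = 31.9444·0.8192

26.1689 %


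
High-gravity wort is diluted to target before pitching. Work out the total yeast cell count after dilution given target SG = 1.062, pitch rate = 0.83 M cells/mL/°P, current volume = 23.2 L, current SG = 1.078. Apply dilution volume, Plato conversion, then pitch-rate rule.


V_w = V·((SG_c−1)/(SG_t−1)−1);  °P = 259 − 259/SG_t;  cells = rate·(V+V_w)·°P
V_w = 23.2·((1.078−1)/(1.062−1)−1) = 5.9871
V_final = 23.2 + 5.9871 = 29.1871
°P = 259 − 259/1.062 = 15.1205
cells = 0.83·29.1871·15.1205

366.2992 billion cells


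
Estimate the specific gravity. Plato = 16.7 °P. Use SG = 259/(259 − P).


SG = 259/(259 − 16.7)

1.0689


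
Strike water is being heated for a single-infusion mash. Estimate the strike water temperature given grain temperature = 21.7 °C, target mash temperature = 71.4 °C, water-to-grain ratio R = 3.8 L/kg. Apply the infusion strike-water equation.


T_strike = (0.41/R)·(T_mash − T_grain) + T_mash
T_strike = (0.41/3.8)·(71.4 − 21.7) + 71.4

76.7624 °C


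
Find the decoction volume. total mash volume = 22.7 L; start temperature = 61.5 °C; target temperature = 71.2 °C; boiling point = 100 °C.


V_dec = V_total·(T_target − T_start)/(T_boil − T_start)
V_dec = 22.7·(71.2 − 61.5)/(100 − 61.5)

5.7192 L


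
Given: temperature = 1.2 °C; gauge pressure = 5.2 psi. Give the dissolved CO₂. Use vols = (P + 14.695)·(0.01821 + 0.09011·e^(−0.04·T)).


vols = (5.2 + 14.695)·(0.01821 + 0.09011·e^(−0.04·1.2))

2.0710 volumes


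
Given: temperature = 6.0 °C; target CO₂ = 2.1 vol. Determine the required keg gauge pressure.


psi = vols/(0.01821 + 0.09011·e^(−0.04·T)) − 14.695
psi = 2.1/(0.01821 + 0.09011·e^(−0.04·6.0)) − 14.695

8.8759 psi


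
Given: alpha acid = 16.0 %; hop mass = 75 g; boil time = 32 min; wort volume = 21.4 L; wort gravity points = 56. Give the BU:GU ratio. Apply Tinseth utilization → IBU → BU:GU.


U = 1.65·0.000125^(GP/1000)·(1−e^(−0.04t))/4.15;  IBU = (α/100)·m·U·1000/V;  BU:GU = IBU/GP
U = 1.65·0.000125^(56/1000)·(1−e^(−0.04·32))/4.15 = 0.1735
IBU = (16.0/100)·75·0.1735·1000/21.4 = 97.3072
BU:GU = 97.3072/56

1.7376


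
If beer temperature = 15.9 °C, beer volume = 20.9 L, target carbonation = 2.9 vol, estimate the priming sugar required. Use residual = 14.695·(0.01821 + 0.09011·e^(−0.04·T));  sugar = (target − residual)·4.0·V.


residual = 14.695·(0.01821 + 0.09011·e^(−0.04·15.9)) = 0.9686
sugar = (2.9 − 0.9686)·4.0·20.9

161.4636 g


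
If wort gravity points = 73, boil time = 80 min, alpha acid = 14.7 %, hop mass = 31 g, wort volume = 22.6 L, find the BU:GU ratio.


U = 1.65·0.000125^(GP/1000)·(1−e^(−0.04t))/4.15;  IBU = (α/100)·m·U·1000/V;  BU:GU = IBU/GP
U = 1.65·0.000125^(73/1000)·(1−e^(−0.04·80))/4.15 = 0.1979
IBU = (14.7/100)·31·0.1979·1000/22.6 = 39.9031
BU:GU = 39.9031/73

0.5466


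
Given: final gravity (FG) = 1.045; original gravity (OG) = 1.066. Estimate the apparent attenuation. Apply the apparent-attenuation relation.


AA = (OG − FG)/(OG − 1) · 100
AA = (1.066 − 1.045)/(1.066 − 1) · 100

31.8182 %


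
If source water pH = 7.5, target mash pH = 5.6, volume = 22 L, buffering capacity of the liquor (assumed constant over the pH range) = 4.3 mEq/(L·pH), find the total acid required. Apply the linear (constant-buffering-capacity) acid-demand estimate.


acid = buffering capacity · (pH_source − pH_target) · V
acid = 4.3 · (7.5 − 5.6) · 22

179.7400 mEq


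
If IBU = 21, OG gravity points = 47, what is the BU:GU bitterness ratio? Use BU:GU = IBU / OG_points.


BU:GU = 21 / 47

0.4468


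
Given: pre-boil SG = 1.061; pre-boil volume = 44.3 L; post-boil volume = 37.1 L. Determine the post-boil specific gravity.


SG_post = 1 + (SG_pre − 1)·V_pre/V_post
pts_pre = (1.061 − 1)·1000 = 61.0000
pts_post = 61.0000·44.3/37.1 = 72.8383
SG_post = 1 + 72.8383/1000

1.0728


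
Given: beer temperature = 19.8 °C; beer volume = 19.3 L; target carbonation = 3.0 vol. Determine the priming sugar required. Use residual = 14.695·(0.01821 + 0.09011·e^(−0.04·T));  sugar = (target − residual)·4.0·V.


residual = 14.695·(0.01821 + 0.09011·e^(−0.04·19.8)) = 0.8674
sugar = (3.0 − 0.8674)·4.0·19.3

164.6397 g


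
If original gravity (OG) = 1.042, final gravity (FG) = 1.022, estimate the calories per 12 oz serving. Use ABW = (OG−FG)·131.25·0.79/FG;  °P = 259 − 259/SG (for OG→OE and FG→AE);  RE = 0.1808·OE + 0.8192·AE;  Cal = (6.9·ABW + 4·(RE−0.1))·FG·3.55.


ABW = (1.042 − 1.022)·131.25·0.79/1.022 = 2.0291
OE = 259 − 259/1.042 = 10.4395 °P
AE = 259 − 259/1.022 = 5.5753 °P
RE = 0.1808·10.4395 + 0.8192·5.5753 = 6.4548 °P
Cal = (6.9·2.0291 + 4·(6.4548−0.1))·1.022·3.55

143.0197 kcal


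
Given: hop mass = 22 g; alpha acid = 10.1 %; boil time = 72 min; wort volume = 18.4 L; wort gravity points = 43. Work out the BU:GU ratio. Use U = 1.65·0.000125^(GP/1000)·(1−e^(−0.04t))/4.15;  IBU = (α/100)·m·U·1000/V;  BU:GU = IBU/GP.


U = 1.65·0.000125^(43/1000)·(1−e^(−0.04·72))/4.15 = 0.2550
IBU = (10.1/100)·22·0.2550·1000/18.4 = 30.7921
BU:GU = 30.7921/43

0.7161


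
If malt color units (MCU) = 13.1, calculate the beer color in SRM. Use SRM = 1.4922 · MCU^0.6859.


SRM = 1.4922 · 13.1^0.6859

8.7129 SRM


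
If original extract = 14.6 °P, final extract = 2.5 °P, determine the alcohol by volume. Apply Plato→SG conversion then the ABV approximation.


SG = 259/(259 − P);  ABV = (OG − FG)·131.25
OG = 259/(259 − 14.6) = 1.0597
FG = 259/(259 − 2.5) = 1.0097
ABV = (1.0597 − 1.0097)·131.25

6.5614 % ABV


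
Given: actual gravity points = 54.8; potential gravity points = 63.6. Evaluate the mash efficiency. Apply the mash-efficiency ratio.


efficiency = actual / potential × 100
efficiency = 54.8 / 63.6 × 100

86.1635 %


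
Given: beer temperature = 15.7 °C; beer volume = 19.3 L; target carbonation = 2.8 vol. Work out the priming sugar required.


residual = 14.695·(0.01821 + 0.09011·e^(−0.04·T));  sugar = (target − residual)·4.0·V
residual = 14.695·(0.01821 + 0.09011·e^(−0.04·15.7)) = 0.9742
sugar = (2.8 − 0.9742)·4.0·19.3

140.9481 g


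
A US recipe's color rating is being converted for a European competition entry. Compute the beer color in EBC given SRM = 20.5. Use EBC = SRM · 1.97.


EBC = 20.5 · 1.97

40.3850 EBC


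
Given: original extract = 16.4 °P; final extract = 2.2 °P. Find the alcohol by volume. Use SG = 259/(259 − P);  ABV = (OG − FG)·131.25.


OG = 259/(259 − 16.4) = 1.0676
FG = 259/(259 − 2.2) = 1.0086
ABV = (1.0676 − 1.0086)·131.25

7.7482 % ABV


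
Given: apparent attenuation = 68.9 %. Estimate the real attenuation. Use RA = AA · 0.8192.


RA = 68.9 · 0.8192

56.4429 %


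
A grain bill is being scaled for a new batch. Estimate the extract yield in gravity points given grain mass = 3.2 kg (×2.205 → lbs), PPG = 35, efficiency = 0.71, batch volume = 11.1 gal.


points = lbs × PPG × eff / vol
lbs = 3.2 × 2.205 = 7.0560
points = 7.0560 × 35 × 0.71 / 11.1

15.7965 points


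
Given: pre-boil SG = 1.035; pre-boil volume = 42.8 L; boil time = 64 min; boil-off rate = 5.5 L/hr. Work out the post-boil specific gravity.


V_post = V_pre − rate·(t/60);  SG_post = 1 + (SG_pre−1)·V_pre/V_post
V_post = 42.8 − 5.5·(64/60) = 36.9333
SG_post = 1 + (1.035 − 1)·42.8/36.9333

1.0406


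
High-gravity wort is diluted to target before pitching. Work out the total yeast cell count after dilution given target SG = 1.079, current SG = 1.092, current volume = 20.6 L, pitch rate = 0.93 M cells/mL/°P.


V_w = V·((SG_c−1)/(SG_t−1)−1);  °P = 259 − 259/SG_t;  cells = rate·(V+V_w)·°P
V_w = 20.6·((1.092−1)/(1.079−1)−1) = 3.3899
V_final = 20.6 + 3.3899 = 23.9899
°P = 259 − 259/1.079 = 18.9629
cells = 0.93·23.9899·18.9629

423.0740 billion cells


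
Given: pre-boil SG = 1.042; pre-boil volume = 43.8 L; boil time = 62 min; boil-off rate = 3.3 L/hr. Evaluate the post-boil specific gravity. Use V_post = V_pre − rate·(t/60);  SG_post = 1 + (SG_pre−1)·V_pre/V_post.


V_post = 43.8 − 3.3·(62/60) = 40.3900
SG_post = 1 + (1.042 − 1)·43.8/40.3900

1.0455


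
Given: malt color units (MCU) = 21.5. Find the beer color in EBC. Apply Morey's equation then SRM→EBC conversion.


SRM = 1.4922·MCU^0.6859;  EBC = SRM·1.97
SRM = 1.4922·21.5^0.6859 = 12.2390
EBC = 12.2390·1.97

24.1109 EBC


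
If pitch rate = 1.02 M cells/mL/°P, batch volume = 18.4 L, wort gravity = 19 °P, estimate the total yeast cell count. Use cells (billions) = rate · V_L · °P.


cells = 1.02 · 18.4 · 19

356.5920 billion cells


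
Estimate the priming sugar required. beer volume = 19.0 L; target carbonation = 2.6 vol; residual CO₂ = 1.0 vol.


sugar = (target − residual)·4.0·V
sugar = (2.6 − 1.0)·4.0·19.0

121.6000 g


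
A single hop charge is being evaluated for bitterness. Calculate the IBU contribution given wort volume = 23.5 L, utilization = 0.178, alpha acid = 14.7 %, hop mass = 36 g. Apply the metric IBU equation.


IBU = (α/100)·mass·U·1000 / V
IBU = (14.7/100)·36·0.178·1000 / 23.5

40.0841 IBU


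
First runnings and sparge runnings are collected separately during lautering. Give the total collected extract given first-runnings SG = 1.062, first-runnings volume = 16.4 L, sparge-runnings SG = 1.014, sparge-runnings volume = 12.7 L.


total = Σ (SG_i − 1)·1000·V_i
first = (1.062 − 1)·1000·16.4 = 1016.8000
sparge = (1.014 − 1)·1000·12.7 = 177.8000
total = 1016.8000 + 177.8000

1194.6000 gravity·L


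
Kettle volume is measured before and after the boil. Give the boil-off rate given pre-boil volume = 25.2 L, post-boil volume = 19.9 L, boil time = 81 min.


rate = (V_pre − V_post) / (t_min/60)
rate = (25.2 − 19.9) / (81/60)

3.9259 L/hr


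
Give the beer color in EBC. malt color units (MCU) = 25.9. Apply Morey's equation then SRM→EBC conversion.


SRM = 1.4922·MCU^0.6859;  EBC = SRM·1.97
SRM = 1.4922·25.9^0.6859 = 13.9062
EBC = 13.9062·1.97

27.3953 EBC


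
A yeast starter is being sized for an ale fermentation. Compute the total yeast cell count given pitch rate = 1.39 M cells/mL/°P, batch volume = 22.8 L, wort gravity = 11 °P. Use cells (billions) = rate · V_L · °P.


cells = 1.39 · 22.8 · 11

348.6120 billion cells


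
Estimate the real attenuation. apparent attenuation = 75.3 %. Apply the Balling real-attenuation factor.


RA = AA · 0.8192
RA = 75.3 · 0.8192

61.6858 %


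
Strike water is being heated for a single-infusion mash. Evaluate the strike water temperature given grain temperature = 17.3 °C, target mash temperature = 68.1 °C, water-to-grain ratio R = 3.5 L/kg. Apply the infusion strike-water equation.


T_strike = (0.41/R)·(T_mash − T_grain) + T_mash
T_strike = (0.41/3.5)·(68.1 − 17.3) + 68.1

74.0509 °C


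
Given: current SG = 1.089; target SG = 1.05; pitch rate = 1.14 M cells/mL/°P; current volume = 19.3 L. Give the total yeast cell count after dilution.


V_w = V·((SG_c−1)/(SG_t−1)−1);  °P = 259 − 259/SG_t;  cells = rate·(V+V_w)·°P
V_w = 19.3·((1.089−1)/(1.05−1)−1) = 15.0540
V_final = 19.3 + 15.0540 = 34.3540
°P = 259 − 259/1.05 = 12.3333
cells = 1.14·34.3540·12.3333

483.0172 billion cells


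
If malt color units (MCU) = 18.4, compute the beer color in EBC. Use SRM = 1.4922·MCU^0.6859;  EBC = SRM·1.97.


SRM = 1.4922·18.4^0.6859 = 10.9993
EBC = 10.9993·1.97

21.6686 EBC


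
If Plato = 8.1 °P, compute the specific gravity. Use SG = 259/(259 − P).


SG = 259/(259 − 8.1)

1.0323


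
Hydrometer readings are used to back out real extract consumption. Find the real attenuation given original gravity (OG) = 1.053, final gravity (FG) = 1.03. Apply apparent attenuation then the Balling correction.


AA = (OG−FG)/(OG−1)·100;  RA = AA·0.8192
AA = (1.053 − 1.03)/(1.053 − 1)·100 = 43.3962
RA = 43.3962·0.8192

35.5502 %


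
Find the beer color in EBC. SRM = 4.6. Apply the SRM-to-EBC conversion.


EBC = SRM · 1.97
EBC = 4.6 · 1.97

9.0620 EBC


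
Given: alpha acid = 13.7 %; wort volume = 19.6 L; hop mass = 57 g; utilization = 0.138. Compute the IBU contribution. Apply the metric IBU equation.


IBU = (α/100)·mass·U·1000 / V
IBU = (13.7/100)·57·0.138·1000 / 19.6

54.9817 IBU


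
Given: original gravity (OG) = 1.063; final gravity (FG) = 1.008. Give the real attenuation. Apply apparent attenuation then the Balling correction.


AA = (OG−FG)/(OG−1)·100;  RA = AA·0.8192
AA = (1.063 − 1.008)/(1.063 − 1)·100 = 87.3016
RA = 87.3016·0.8192

71.5175 %


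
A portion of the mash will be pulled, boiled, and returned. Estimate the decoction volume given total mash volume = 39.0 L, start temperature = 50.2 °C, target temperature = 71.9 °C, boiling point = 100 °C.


V_dec = V_total·(T_target − T_start)/(T_boil − T_start)
V_dec = 39.0·(71.9 − 50.2)/(100 − 50.2)

16.9940 L


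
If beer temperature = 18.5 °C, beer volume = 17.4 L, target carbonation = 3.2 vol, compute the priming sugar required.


residual = 14.695·(0.01821 + 0.09011·e^(−0.04·T));  sugar = (target − residual)·4.0·V
residual = 14.695·(0.01821 + 0.09011·e^(−0.04·18.5)) = 0.8994
sugar = (3.2 − 0.8994)·4.0·17.4

160.1236 g


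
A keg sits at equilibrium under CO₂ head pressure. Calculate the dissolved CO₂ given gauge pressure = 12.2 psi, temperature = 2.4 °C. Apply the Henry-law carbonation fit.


vols = (P + 14.695)·(0.01821 + 0.09011·e^(−0.04·T))
vols = (12.2 + 14.695)·(0.01821 + 0.09011·e^(−0.04·2.4))

2.6914 volumes


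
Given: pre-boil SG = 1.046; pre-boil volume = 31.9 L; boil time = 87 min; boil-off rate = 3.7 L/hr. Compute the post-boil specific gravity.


V_post = V_pre − rate·(t/60);  SG_post = 1 + (SG_pre−1)·V_pre/V_post
V_post = 31.9 − 3.7·(87/60) = 26.5350
SG_post = 1 + (1.046 − 1)·31.9/26.5350

1.0553


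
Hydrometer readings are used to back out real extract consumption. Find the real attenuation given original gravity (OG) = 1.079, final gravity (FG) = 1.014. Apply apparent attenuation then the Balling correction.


AA = (OG−FG)/(OG−1)·100;  RA = AA·0.8192
AA = (1.079 − 1.014)/(1.079 − 1)·100 = 82.2785
RA = 82.2785·0.8192

67.4025 %


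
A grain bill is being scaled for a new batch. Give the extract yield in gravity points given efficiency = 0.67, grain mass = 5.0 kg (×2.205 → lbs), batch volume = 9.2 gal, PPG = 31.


points = lbs × PPG × eff / vol
lbs = 5.0 × 2.205 = 11.0250
points = 11.0250 × 31 × 0.67 / 9.2

24.8901 points


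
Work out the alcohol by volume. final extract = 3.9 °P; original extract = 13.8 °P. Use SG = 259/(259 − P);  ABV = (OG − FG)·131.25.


OG = 259/(259 − 13.8) = 1.0563
FG = 259/(259 − 3.9) = 1.0153
ABV = (1.0563 − 1.0153)·131.25

5.3803 % ABV


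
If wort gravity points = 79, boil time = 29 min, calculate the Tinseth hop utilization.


U = 1.65·0.000125^(GP/1000) · (1 − e^(−0.04·t))/4.15
bigness = 1.65·0.000125^(79/1000) = 0.8112
boil_factor = (1 − e^(−0.04·29))/4.15 = 0.1654
U = 0.8112 · 0.1654

0.1342


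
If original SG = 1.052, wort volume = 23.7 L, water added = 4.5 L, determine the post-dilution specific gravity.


SG_new = 1 + (SG_old − 1)·V_old/(V_old + V_water)
pts = (1.052 − 1)·1000·23.7/(23.7 + 4.5) = 43.7021
SG_new = 1 + 43.7021/1000

1.0437


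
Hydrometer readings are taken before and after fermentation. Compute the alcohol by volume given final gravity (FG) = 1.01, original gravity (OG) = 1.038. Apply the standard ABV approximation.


ABV = (OG − FG) · 131.25
ABV = (1.038 − 1.01) · 131.25

3.6750 % ABV


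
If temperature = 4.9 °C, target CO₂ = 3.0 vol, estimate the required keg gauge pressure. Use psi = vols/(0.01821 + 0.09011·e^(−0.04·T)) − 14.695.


psi = 3.0/(0.01821 + 0.09011·e^(−0.04·4.9)) − 14.695

17.8142 psi


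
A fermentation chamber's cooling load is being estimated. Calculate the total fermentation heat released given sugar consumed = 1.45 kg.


Q = m_sugar · 590 kJ/kg
Q = 1.45 · 590

855.5000 kJ


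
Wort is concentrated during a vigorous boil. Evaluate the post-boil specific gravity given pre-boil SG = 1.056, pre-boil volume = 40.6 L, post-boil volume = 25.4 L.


SG_post = 1 + (SG_pre − 1)·V_pre/V_post
pts_pre = (1.056 − 1)·1000 = 56.0000
pts_post = 56.0000·40.6/25.4 = 89.5118
SG_post = 1 + 89.5118/1000

1.0895


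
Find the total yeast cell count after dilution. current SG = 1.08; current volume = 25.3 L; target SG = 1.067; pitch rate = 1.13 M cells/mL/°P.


V_w = V·((SG_c−1)/(SG_t−1)−1);  °P = 259 − 259/SG_t;  cells = rate·(V+V_w)·°P
V_w = 25.3·((1.08−1)/(1.067−1)−1) = 4.9090
V_final = 25.3 + 4.9090 = 30.2090
°P = 259 − 259/1.067 = 16.2634
cells = 1.13·30.2090·16.2634

555.1678 billion cells


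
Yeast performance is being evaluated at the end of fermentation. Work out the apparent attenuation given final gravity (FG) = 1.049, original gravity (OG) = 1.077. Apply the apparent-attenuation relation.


AA = (OG − FG)/(OG − 1) · 100
AA = (1.077 − 1.049)/(1.077 − 1) · 100

36.3636 %


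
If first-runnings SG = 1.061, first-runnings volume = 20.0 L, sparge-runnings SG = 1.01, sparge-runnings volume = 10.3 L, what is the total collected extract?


total = Σ (SG_i − 1)·1000·V_i
first = (1.061 − 1)·1000·20.0 = 1220.0000
sparge = (1.01 − 1)·1000·10.3 = 103.0000
total = 1220.0000 + 103.0000

1323.0000 gravity·L


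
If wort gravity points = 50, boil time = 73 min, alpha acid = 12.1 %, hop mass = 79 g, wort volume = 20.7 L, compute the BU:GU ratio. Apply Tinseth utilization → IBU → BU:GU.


U = 1.65·0.000125^(GP/1000)·(1−e^(−0.04t))/4.15;  IBU = (α/100)·m·U·1000/V;  BU:GU = IBU/GP
U = 1.65·0.000125^(50/1000)·(1−e^(−0.04·73))/4.15 = 0.2400
IBU = (12.1/100)·79·0.2400·1000/20.7 = 110.8269
BU:GU = 110.8269/50

2.2165


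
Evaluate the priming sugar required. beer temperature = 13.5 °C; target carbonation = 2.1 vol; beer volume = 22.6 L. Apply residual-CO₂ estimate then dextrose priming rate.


residual = 14.695·(0.01821 + 0.09011·e^(−0.04·T));  sugar = (target − residual)·4.0·V
residual = 14.695·(0.01821 + 0.09011·e^(−0.04·13.5)) = 1.0393
sugar = (2.1 − 1.0393)·4.0·22.6

95.8917 g


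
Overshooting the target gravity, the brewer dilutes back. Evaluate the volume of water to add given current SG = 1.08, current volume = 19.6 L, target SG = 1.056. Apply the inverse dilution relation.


V_water = V·((SG_curr − 1)/(SG_target − 1) − 1)
V_water = 19.6·((1.08 − 1)/(1.056 − 1) − 1)

8.4000 L


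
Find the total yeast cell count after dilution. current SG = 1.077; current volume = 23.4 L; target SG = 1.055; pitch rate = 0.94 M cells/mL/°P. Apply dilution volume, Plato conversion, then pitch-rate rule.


V_w = V·((SG_c−1)/(SG_t−1)−1);  °P = 259 − 259/SG_t;  cells = rate·(V+V_w)·°P
V_w = 23.4·((1.077−1)/(1.055−1)−1) = 9.3600
V_final = 23.4 + 9.3600 = 32.7600
°P = 259 − 259/1.055 = 13.5024
cells = 0.94·32.7600·13.5024

415.7974 billion cells


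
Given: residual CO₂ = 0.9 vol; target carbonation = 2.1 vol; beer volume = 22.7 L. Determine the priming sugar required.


sugar = (target − residual)·4.0·V
sugar = (2.1 − 0.9)·4.0·22.7

108.9600 g


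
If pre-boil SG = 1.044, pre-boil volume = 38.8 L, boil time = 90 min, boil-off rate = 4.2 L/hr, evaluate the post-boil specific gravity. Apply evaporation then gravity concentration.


V_post = V_pre − rate·(t/60);  SG_post = 1 + (SG_pre−1)·V_pre/V_post
V_post = 38.8 − 4.2·(90/60) = 32.5000
SG_post = 1 + (1.044 − 1)·38.8/32.5000

1.0525


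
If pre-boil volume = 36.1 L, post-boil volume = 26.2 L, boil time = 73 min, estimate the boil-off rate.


rate = (V_pre − V_post) / (t_min/60)
rate = (36.1 − 26.2) / (73/60)

8.1370 L/hr


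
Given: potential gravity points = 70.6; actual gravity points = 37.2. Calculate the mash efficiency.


efficiency = actual / potential × 100
efficiency = 37.2 / 70.6 × 100

52.6912 %


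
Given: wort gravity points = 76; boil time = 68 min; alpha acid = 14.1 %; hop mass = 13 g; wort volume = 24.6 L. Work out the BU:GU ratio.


U = 1.65·0.000125^(GP/1000)·(1−e^(−0.04t))/4.15;  IBU = (α/100)·m·U·1000/V;  BU:GU = IBU/GP
U = 1.65·0.000125^(76/1000)·(1−e^(−0.04·68))/4.15 = 0.1876
IBU = (14.1/100)·13·0.1876·1000/24.6 = 13.9776
BU:GU = 13.9776/76

0.1839


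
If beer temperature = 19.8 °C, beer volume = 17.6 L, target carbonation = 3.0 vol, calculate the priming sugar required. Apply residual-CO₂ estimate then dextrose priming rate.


residual = 14.695·(0.01821 + 0.09011·e^(−0.04·T));  sugar = (target − residual)·4.0·V
residual = 14.695·(0.01821 + 0.09011·e^(−0.04·19.8)) = 0.8674
sugar = (3.0 − 0.8674)·4.0·17.6

150.1378 g


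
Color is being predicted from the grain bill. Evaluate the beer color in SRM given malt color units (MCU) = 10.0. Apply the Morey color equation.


SRM = 1.4922 · MCU^0.6859
SRM = 1.4922 · 10.0^0.6859

7.2398 SRM


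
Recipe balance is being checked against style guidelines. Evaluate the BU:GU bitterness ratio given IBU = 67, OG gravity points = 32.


BU:GU = IBU / OG_points
BU:GU = 67 / 32

2.0938


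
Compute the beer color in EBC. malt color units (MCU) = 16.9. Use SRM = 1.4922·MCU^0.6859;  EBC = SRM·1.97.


SRM = 1.4922·16.9^0.6859 = 10.3761
EBC = 10.3761·1.97

20.4409 EBC


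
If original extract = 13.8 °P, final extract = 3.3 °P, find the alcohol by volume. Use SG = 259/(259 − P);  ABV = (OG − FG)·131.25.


OG = 259/(259 − 13.8) = 1.0563
FG = 259/(259 − 3.3) = 1.0129
ABV = (1.0563 − 1.0129)·131.25

5.6929 % ABV


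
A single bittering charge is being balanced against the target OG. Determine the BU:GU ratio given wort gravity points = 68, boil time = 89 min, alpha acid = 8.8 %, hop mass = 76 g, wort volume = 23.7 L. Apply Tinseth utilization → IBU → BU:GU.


U = 1.65·0.000125^(GP/1000)·(1−e^(−0.04t))/4.15;  IBU = (α/100)·m·U·1000/V;  BU:GU = IBU/GP
U = 1.65·0.000125^(68/1000)·(1−e^(−0.04·89))/4.15 = 0.2097
IBU = (8.8/100)·76·0.2097·1000/23.7 = 59.1621
BU:GU = 59.1621/68

0.8700


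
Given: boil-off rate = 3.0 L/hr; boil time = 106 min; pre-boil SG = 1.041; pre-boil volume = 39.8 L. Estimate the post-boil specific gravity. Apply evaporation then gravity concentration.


V_post = V_pre − rate·(t/60);  SG_post = 1 + (SG_pre−1)·V_pre/V_post
V_post = 39.8 − 3.0·(106/60) = 34.5000
SG_post = 1 + (1.041 − 1)·39.8/34.5000

1.0473


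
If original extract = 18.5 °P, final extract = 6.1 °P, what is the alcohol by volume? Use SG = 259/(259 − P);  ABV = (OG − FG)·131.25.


OG = 259/(259 − 18.5) = 1.0769
FG = 259/(259 − 6.1) = 1.0241
ABV = (1.0769 − 1.0241)·131.25

6.9304 % ABV


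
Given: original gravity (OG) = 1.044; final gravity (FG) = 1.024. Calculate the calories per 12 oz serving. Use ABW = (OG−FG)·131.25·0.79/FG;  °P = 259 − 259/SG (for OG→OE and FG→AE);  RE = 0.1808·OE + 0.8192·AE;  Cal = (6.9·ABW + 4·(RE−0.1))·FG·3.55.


ABW = (1.044 − 1.024)·131.25·0.79/1.024 = 2.0251
OE = 259 − 259/1.044 = 10.9157 °P
AE = 259 − 259/1.024 = 6.0703 °P
RE = 0.1808·10.9157 + 0.8192·6.0703 = 6.9464 °P
Cal = (6.9·2.0251 + 4·(6.9464−0.1))·1.024·3.55

150.3481 kcal


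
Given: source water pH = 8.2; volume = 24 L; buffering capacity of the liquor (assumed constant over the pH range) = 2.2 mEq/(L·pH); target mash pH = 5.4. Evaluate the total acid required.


acid = buffering capacity · (pH_source − pH_target) · V
acid = 2.2 · (8.2 − 5.4) · 24

147.8400 mEq


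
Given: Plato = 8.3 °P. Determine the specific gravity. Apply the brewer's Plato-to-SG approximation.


SG = 259/(259 − P)
SG = 259/(259 − 8.3)

1.0331


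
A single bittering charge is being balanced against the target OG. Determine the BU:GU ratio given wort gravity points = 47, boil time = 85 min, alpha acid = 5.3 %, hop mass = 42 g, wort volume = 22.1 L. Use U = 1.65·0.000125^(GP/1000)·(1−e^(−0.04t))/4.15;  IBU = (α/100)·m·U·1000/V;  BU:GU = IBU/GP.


U = 1.65·0.000125^(47/1000)·(1−e^(−0.04·85))/4.15 = 0.2519
IBU = (5.3/100)·42·0.2519·1000/22.1 = 25.3736
BU:GU = 25.3736/47

0.5399


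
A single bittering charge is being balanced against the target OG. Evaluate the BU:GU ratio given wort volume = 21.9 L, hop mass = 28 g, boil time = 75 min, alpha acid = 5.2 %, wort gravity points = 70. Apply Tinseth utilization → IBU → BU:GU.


U = 1.65·0.000125^(GP/1000)·(1−e^(−0.04t))/4.15;  IBU = (α/100)·m·U·1000/V;  BU:GU = IBU/GP
U = 1.65·0.000125^(70/1000)·(1−e^(−0.04·75))/4.15 = 0.2014
IBU = (5.2/100)·28·0.2014·1000/21.9 = 13.3893
BU:GU = 13.3893/70

0.1913


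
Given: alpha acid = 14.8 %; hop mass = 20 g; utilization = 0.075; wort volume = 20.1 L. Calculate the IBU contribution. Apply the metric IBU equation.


IBU = (α/100)·mass·U·1000 / V
IBU = (14.8/100)·20·0.075·1000 / 20.1

11.0448 IBU


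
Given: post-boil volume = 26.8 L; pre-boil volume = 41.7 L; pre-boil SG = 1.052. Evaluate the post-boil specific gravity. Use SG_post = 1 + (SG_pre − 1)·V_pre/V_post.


pts_pre = (1.052 − 1)·1000 = 52.0000
pts_post = 52.0000·41.7/26.8 = 80.9104
SG_post = 1 + 80.9104/1000

1.0809


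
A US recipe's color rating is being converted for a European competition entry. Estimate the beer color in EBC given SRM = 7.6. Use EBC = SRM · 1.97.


EBC = 7.6 · 1.97

14.9720 EBC


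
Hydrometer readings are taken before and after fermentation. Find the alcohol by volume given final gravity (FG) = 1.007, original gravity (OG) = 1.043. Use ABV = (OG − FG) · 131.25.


ABV = (1.043 − 1.007) · 131.25

4.7250 % ABV


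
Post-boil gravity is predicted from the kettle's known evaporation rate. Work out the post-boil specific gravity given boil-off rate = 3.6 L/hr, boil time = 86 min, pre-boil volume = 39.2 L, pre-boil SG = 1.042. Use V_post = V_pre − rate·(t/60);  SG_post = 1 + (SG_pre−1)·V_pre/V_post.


V_post = 39.2 − 3.6·(86/60) = 34.0400
SG_post = 1 + (1.042 − 1)·39.2/34.0400

1.0484


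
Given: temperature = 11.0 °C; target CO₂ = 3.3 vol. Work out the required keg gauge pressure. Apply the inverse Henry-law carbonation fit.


psi = vols/(0.01821 + 0.09011·e^(−0.04·T)) − 14.695
psi = 3.3/(0.01821 + 0.09011·e^(−0.04·11.0)) − 14.695

28.5870 psi


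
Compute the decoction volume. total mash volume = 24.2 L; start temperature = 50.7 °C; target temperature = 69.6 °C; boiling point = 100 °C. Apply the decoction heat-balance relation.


V_dec = V_total·(T_target − T_start)/(T_boil − T_start)
V_dec = 24.2·(69.6 − 50.7)/(100 − 50.7)

9.2775 L


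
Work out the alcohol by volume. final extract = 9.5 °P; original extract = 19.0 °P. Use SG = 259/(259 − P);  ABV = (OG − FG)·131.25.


OG = 259/(259 − 19.0) = 1.0792
FG = 259/(259 − 9.5) = 1.0381
ABV = (1.0792 − 1.0381)·131.25

5.3931 % ABV


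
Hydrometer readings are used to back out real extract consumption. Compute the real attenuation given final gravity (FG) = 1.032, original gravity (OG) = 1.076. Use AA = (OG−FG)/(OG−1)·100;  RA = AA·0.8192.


AA = (1.076 − 1.032)/(1.076 − 1)·100 = 57.8947
RA = 57.8947·0.8192

47.4274 %


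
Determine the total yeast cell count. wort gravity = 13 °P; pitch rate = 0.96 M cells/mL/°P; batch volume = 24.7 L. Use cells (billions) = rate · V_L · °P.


cells = 0.96 · 24.7 · 13

308.2560 billion cells


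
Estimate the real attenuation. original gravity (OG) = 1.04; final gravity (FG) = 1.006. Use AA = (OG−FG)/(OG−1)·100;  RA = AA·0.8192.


AA = (1.04 − 1.006)/(1.04 − 1)·100 = 85.0000
RA = 85.0000·0.8192

69.6320 %


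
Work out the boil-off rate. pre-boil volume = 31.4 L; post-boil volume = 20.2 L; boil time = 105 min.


rate = (V_pre − V_post) / (t_min/60)
rate = (31.4 − 20.2) / (105/60)

6.4000 L/hr


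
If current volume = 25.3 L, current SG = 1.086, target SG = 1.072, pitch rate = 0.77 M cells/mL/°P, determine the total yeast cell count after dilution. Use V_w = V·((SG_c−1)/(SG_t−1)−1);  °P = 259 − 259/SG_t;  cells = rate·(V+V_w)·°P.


V_w = 25.3·((1.086−1)/(1.072−1)−1) = 4.9194
V_final = 25.3 + 4.9194 = 30.2194
°P = 259 − 259/1.072 = 17.3955
cells = 0.77·30.2194·17.3955

404.7759 billion cells


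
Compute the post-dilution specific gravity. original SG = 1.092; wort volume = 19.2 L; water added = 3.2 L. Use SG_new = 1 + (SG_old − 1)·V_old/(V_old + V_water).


pts = (1.092 − 1)·1000·19.2/(19.2 + 3.2) = 78.8571
SG_new = 1 + 78.8571/1000

1.0789


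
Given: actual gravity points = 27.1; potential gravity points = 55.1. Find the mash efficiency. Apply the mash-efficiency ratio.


efficiency = actual / potential × 100
efficiency = 27.1 / 55.1 × 100

49.1833 %


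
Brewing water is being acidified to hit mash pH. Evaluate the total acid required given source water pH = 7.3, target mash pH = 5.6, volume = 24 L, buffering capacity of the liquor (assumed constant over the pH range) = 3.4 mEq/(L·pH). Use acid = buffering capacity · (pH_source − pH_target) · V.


acid = 3.4 · (7.3 − 5.6) · 24

138.7200 mEq


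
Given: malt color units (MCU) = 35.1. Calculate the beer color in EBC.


SRM = 1.4922·MCU^0.6859;  EBC = SRM·1.97
SRM = 1.4922·35.1^0.6859 = 17.1298
EBC = 17.1298·1.97

33.7458 EBC


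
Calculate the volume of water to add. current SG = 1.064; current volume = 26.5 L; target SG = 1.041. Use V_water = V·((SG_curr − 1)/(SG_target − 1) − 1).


V_water = 26.5·((1.064 − 1)/(1.041 − 1) − 1)

14.8659 L


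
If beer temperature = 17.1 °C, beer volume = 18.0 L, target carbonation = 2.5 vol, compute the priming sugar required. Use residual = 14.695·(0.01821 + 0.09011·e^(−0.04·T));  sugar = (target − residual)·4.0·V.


residual = 14.695·(0.01821 + 0.09011·e^(−0.04·17.1)) = 0.9358
sugar = (2.5 − 0.9358)·4.0·18.0

112.6251 g


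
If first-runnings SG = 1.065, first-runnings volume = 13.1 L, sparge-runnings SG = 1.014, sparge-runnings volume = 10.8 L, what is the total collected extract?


total = Σ (SG_i − 1)·1000·V_i
first = (1.065 − 1)·1000·13.1 = 851.5000
sparge = (1.014 − 1)·1000·10.8 = 151.2000
total = 851.5000 + 151.2000

1002.7000 gravity·L


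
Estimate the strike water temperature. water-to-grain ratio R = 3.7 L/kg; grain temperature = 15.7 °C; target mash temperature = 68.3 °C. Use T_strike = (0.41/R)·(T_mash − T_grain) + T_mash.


T_strike = (0.41/3.7)·(68.3 − 15.7) + 68.3

74.1286 °C


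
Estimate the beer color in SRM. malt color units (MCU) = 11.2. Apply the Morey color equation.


SRM = 1.4922 · MCU^0.6859
SRM = 1.4922 · 11.2^0.6859

7.8250 SRM


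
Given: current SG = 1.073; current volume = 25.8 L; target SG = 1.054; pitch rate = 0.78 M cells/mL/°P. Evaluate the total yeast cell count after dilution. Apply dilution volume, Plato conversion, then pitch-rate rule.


V_w = V·((SG_c−1)/(SG_t−1)−1);  °P = 259 − 259/SG_t;  cells = rate·(V+V_w)·°P
V_w = 25.8·((1.073−1)/(1.054−1)−1) = 9.0778
V_final = 25.8 + 9.0778 = 34.8778
°P = 259 − 259/1.054 = 13.2694
cells = 0.78·34.8778·13.2694

360.9910 billion cells


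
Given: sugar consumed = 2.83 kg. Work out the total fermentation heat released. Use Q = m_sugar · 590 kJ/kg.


Q = 2.83 · 590

1669.7000 kJ


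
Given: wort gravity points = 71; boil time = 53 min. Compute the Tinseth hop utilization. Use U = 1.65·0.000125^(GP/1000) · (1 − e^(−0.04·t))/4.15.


bigness = 1.65·0.000125^(71/1000) = 0.8717
boil_factor = (1 − e^(−0.04·53))/4.15 = 0.2120
U = 0.8717 · 0.2120

0.1848


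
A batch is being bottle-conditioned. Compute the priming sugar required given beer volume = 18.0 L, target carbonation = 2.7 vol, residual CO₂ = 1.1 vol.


sugar = (target − residual)·4.0·V
sugar = (2.7 − 1.1)·4.0·18.0

115.2000 g


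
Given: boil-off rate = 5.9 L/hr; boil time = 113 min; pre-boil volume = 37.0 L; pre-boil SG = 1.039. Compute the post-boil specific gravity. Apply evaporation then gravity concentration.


V_post = V_pre − rate·(t/60);  SG_post = 1 + (SG_pre−1)·V_pre/V_post
V_post = 37.0 − 5.9·(113/60) = 25.8883
SG_post = 1 + (1.039 − 1)·37.0/25.8883

1.0557


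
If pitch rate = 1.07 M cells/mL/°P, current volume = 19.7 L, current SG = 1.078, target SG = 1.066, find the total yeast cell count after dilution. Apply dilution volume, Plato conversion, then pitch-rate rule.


V_w = V·((SG_c−1)/(SG_t−1)−1);  °P = 259 − 259/SG_t;  cells = rate·(V+V_w)·°P
V_w = 19.7·((1.078−1)/(1.066−1)−1) = 3.5818
V_final = 19.7 + 3.5818 = 23.2818
°P = 259 − 259/1.066 = 16.0356
cells = 1.07·23.2818·16.0356

399.4728 billion cells


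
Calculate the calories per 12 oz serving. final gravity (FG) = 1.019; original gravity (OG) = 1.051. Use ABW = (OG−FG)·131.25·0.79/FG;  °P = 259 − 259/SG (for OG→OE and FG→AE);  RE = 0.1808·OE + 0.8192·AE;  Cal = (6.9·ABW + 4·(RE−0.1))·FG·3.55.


ABW = (1.051 − 1.019)·131.25·0.79/1.019 = 3.2561
OE = 259 − 259/1.051 = 12.5680 °P
AE = 259 − 259/1.019 = 4.8292 °P
RE = 0.1808·12.5680 + 0.8192·4.8292 = 6.2284 °P
Cal = (6.9·3.2561 + 4·(6.2284−0.1))·1.019·3.55

169.9514 kcal


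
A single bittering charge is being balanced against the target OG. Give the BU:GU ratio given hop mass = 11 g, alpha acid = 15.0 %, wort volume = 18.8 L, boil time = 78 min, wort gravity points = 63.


U = 1.65·0.000125^(GP/1000)·(1−e^(−0.04t))/4.15;  IBU = (α/100)·m·U·1000/V;  BU:GU = IBU/GP
U = 1.65·0.000125^(63/1000)·(1−e^(−0.04·78))/4.15 = 0.2157
IBU = (15.0/100)·11·0.2157·1000/18.8 = 18.9345
BU:GU = 18.9345/63

0.3005


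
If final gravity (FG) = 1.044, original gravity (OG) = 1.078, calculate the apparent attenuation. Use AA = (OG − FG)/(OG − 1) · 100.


AA = (1.078 − 1.044)/(1.078 − 1) · 100

43.5897 %


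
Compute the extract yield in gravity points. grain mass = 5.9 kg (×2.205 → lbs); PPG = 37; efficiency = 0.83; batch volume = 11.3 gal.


points = lbs × PPG × eff / vol
lbs = 5.9 × 2.205 = 13.0095
points = 13.0095 × 37 × 0.83 / 11.3

35.3559 points


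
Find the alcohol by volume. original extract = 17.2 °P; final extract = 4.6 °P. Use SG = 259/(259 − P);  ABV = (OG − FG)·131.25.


OG = 259/(259 − 17.2) = 1.0711
FG = 259/(259 − 4.6) = 1.0181
ABV = (1.0711 − 1.0181)·131.25

6.9630 % ABV


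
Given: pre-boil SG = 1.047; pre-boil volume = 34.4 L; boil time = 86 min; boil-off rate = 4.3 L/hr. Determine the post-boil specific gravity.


V_post = V_pre − rate·(t/60);  SG_post = 1 + (SG_pre−1)·V_pre/V_post
V_post = 34.4 − 4.3·(86/60) = 28.2367
SG_post = 1 + (1.047 − 1)·34.4/28.2367

1.0573


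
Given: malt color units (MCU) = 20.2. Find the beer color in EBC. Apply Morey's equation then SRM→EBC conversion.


SRM = 1.4922·MCU^0.6859;  EBC = SRM·1.97
SRM = 1.4922·20.2^0.6859 = 11.7265
EBC = 11.7265·1.97

23.1012 EBC


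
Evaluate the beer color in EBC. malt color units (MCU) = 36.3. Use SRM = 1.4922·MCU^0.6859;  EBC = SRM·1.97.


SRM = 1.4922·36.3^0.6859 = 17.5294
EBC = 17.5294·1.97

34.5329 EBC


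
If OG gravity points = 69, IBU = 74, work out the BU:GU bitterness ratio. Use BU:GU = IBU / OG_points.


BU:GU = 74 / 69

1.0725


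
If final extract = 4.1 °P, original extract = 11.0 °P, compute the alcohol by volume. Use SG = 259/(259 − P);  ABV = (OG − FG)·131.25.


OG = 259/(259 − 11.0) = 1.0444
FG = 259/(259 − 4.1) = 1.0161
ABV = (1.0444 − 1.0161)·131.25

3.7105 % ABV


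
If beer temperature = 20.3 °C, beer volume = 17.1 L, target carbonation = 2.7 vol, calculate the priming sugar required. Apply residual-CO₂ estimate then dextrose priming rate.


residual = 14.695·(0.01821 + 0.09011·e^(−0.04·T));  sugar = (target − residual)·4.0·V
residual = 14.695·(0.01821 + 0.09011·e^(−0.04·20.3)) = 0.8555
sugar = (2.7 − 0.8555)·4.0·17.1

126.1648 g
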